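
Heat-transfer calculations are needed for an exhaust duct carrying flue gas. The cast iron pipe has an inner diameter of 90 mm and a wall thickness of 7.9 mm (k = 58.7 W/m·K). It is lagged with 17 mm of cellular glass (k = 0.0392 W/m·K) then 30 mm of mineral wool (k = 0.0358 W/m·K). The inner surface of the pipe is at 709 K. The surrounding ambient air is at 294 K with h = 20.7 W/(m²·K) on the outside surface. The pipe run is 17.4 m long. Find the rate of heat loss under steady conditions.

Per-layer cylindrical resistances, series-summed:
R_cast iron pipe wall = ln(52.9/45)/(2π×58.7×17.4) = 2.52×10^-5 K/W
R_cellular glass = ln(69.9/52.9)/(2π×0.0392×17.4) = 0.06502 K/W
R_mineral wool = ln(99.9/69.9)/(2π×0.0358×17.4) = 0.09124 K/W
R_outer film = 1/(h_o·2πr_oL) = 1/(20.7×2π×0.0999×17.4) = 0.004423 K/W
R_total = 0.1607 K/W
Q = ΔT/R_total = 415/0.1607

Q ≈ 2580 W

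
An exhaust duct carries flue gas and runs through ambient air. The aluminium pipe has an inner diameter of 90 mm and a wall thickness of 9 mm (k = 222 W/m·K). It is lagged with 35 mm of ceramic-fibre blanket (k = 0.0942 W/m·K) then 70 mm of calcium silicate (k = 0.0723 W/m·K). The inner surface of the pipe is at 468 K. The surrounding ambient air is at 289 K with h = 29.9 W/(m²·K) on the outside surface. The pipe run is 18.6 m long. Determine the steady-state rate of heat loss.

Q ≈ 1540 W

Cylindrical conduction, so R = ln(r₂/r₁)/(2πkL) per layer, in series:
R_aluminium pipe wall = ln(54/45)/(2π×222×18.6) = 7.027×10^-6 K/W
R_ceramic-fibre blanket = ln(89/54)/(2π×0.0942×18.6) = 0.04539 K/W
R_calcium silicate = ln(159/89)/(2π×0.0723×18.6) = 0.06867 K/W
R_outer film = 1/(h_o·2πr_oL) = 1/(29.9×2π×0.159×18.6) = 0.0018 K/W
R_total = 0.1159 K/W
Q = ΔT/R_total = 179/0.1159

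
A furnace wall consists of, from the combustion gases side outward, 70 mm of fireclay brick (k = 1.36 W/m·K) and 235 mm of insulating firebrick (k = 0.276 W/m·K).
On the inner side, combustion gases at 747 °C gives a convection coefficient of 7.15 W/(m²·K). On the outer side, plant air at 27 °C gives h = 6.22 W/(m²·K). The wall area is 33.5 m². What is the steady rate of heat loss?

Series thermal resistances:
R_inner film = 1/(h_i·A) = 1/(7.15×33.5) = 0.004175 K/W
R_fireclay brick = L/(kA) = 0.07/(1.36×33.5) = 0.001536 K/W
R_insulating firebrick = L/(kA) = 0.235/(0.276×33.5) = 0.02542 K/W
R_outer film = 1/(h_o·A) = 1/(6.22×33.5) = 0.004799 K/W
R_total = 0.03593 K/W
Q = ΔT / R_total = 720 / 0.03593

Q ≈ 20000 W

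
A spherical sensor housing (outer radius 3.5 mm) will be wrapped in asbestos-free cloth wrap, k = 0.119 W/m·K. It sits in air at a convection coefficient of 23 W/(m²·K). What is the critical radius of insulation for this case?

r_cr ≈ 10.3 mm

For a sphere r_cr = 2k/h = 2×0.119/23
r_cr = 10.3 mm; since the bare radius (3.5 mm) is below r_cr, adding a thin layer of insulation will *increase* heat loss.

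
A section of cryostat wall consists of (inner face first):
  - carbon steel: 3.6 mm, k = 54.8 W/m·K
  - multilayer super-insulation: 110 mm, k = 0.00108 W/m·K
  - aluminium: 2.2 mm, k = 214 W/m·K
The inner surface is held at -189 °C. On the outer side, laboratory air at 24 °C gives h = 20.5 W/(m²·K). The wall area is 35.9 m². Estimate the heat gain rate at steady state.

Q ≈ 75 W

Thermal resistances in series:
R_carbon steel = L/(kA) = 0.0036/(54.8×35.9) = 1.83×10^-6 K/W
R_multilayer super-insulation = L/(kA) = 0.11/(0.00108×35.9) = 2.837 K/W
R_aluminium = L/(kA) = 0.0022/(214×35.9) = 2.864×10^-7 K/W
R_outer film = 1/(h_o·A) = 1/(20.5×35.9) = 0.001359 K/W
R_total = 2.838 K/W
Q = ΔT / R_total = 213 / 2.838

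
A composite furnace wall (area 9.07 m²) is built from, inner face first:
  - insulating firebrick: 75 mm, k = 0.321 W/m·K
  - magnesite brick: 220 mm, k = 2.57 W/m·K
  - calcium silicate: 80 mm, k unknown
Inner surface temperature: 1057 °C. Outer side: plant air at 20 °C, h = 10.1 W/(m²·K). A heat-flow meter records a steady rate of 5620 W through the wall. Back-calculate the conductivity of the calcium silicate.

k ≈ 0.0637 W/(m·K)

Model the wall as resistances in series:
R_insulating firebrick = L/(kA) = 0.075/(0.321×9.07) = 0.02576 K/W
R_magnesite brick = L/(kA) = 0.22/(2.57×9.07) = 0.009438 K/W
R_outer film = 1/(h_o·A) = 1/(10.1×9.07) = 0.01092 K/W
Sum of known resistances R_other = 0.04611 K/W
Total R = ΔT/Q = 1037/5620 = 0.1845 K/W
R_calcium silicate = R_total − R_other = 0.1384 K/W
k = L/(R·A) = 0.08/(0.1384×9.07)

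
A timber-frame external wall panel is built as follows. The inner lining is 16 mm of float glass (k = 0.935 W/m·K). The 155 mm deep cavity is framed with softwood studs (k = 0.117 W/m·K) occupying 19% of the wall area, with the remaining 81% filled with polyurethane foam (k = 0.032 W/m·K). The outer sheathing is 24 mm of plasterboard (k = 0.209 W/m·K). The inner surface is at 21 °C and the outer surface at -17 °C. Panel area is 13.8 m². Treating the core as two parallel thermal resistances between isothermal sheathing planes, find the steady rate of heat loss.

Sheathing layers in series; stud and cavity paths in parallel between them.
R_inner = 0.016/(0.935×13.8) = 0.00124 K/W
R_stud  = 0.155/(0.117×0.19×13.8) = 0.5053 K/W
R_cav   = 0.155/(0.032×0.81×13.8) = 0.4333 K/W
1/R_core = 1/R_stud + 1/R_cav → R_core = 0.2333 K/W
R_outer = 0.024/(0.209×13.8) = 0.008321 K/W
R_total = 0.2428 K/W
Q = ΔT/R_total = 38/0.2428

Q ≈ 156 W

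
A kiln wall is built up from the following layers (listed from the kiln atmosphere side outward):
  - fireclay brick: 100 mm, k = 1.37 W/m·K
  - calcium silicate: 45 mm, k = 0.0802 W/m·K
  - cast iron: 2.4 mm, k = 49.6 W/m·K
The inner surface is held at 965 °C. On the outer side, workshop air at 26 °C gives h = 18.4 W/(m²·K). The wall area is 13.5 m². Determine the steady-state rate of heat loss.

Q ≈ 18400 W

Series thermal resistances:
R_fireclay brick = L/(kA) = 0.1/(1.37×13.5) = 0.005407 K/W
R_calcium silicate = L/(kA) = 0.045/(0.0802×13.5) = 0.04156 K/W
R_cast iron = L/(kA) = 0.0024/(49.6×13.5) = 3.584×10^-6 K/W
R_outer film = 1/(h_o·A) = 1/(18.4×13.5) = 0.004026 K/W
R_total = 0.051 K/W
Q = ΔT / R_total = 939 / 0.051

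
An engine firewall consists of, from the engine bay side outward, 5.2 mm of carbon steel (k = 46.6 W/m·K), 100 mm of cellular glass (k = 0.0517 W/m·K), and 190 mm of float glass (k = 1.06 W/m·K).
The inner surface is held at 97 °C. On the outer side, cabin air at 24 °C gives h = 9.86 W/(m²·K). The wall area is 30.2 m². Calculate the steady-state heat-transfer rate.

Treating each layer as a thermal resistance in series:
R_carbon steel = L/(kA) = 0.0052/(46.6×30.2) = 3.695×10^-6 K/W
R_cellular glass = L/(kA) = 0.1/(0.0517×30.2) = 0.06405 K/W
R_float glass = L/(kA) = 0.19/(1.06×30.2) = 0.005935 K/W
R_outer film = 1/(h_o·A) = 1/(9.86×30.2) = 0.003358 K/W
R_total = 0.07334 K/W
Q = ΔT / R_total = 73 / 0.07334

Q ≈ 995 W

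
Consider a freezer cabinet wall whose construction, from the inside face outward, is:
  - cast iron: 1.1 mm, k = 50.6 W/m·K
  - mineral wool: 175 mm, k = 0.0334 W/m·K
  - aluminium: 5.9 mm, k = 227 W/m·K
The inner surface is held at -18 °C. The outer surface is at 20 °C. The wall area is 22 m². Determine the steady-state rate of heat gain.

Q ≈ 160 W

Series thermal resistances:
R_cast iron = L/(kA) = 0.0011/(50.6×22) = 9.881×10^-7 K/W
R_mineral wool = L/(kA) = 0.175/(0.0334×22) = 0.2382 K/W
R_aluminium = L/(kA) = 0.0059/(227×22) = 1.181×10^-6 K/W
R_total = 0.2382 K/W
Q = ΔT / R_total = 38 / 0.2382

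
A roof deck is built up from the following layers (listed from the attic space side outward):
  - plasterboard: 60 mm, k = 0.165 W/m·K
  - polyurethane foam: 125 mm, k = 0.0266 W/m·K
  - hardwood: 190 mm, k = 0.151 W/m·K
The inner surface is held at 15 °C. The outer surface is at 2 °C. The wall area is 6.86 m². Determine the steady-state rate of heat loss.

Treating each layer as a thermal resistance in series:
R_plasterboard = L/(kA) = 0.06/(0.165×6.86) = 0.05301 K/W
R_polyurethane foam = L/(kA) = 0.125/(0.0266×6.86) = 0.685 K/W
R_hardwood = L/(kA) = 0.19/(0.151×6.86) = 0.1834 K/W
R_total = 0.9215 K/W
Q = ΔT / R_total = 13 / 0.9215

Q ≈ 14.1 W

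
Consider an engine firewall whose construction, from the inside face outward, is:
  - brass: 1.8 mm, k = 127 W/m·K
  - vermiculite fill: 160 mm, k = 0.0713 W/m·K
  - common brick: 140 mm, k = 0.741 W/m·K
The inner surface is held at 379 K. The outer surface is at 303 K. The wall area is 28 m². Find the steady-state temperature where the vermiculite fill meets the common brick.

Model the wall as resistances in series:
R_brass = L/(kA) = 0.0018/(127×28) = 5.062×10^-7 K/W
R_vermiculite fill = L/(kA) = 0.16/(0.0713×28) = 0.08014 K/W
R_common brick = L/(kA) = 0.14/(0.741×28) = 0.006748 K/W
R_total = 0.08689 K/W;  Q = ΔT/R_total = 76/0.08689 = 874.6 W
T_interface = T_inner − Q·ΣR(inner→interface) = 379 − 875×0.08014

T ≈ 309 K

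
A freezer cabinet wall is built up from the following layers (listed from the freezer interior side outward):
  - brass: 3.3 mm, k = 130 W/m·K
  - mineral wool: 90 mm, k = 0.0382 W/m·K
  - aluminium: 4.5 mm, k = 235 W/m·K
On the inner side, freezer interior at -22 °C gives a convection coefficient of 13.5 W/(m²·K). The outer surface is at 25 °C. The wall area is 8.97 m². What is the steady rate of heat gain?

Q ≈ 173 W

Thermal resistances in series:
R_inner film = 1/(h_i·A) = 1/(13.5×8.97) = 0.008258 K/W
R_brass = L/(kA) = 0.0033/(130×8.97) = 2.83×10^-6 K/W
R_mineral wool = L/(kA) = 0.09/(0.0382×8.97) = 0.2627 K/W
R_aluminium = L/(kA) = 0.0045/(235×8.97) = 2.135×10^-6 K/W
R_total = 0.2709 K/W
Q = ΔT / R_total = 47 / 0.2709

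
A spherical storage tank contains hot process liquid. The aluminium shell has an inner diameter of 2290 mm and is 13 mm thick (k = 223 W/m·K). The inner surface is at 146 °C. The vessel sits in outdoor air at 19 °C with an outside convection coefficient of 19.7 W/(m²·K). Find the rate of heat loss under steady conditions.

Q ≈ 42100 W

Radial (spherical) resistances in series:
R_aluminium shell = (1/1.145 − 1/1.158)/(4π×223) = 3.499×10^-6 K/W
R_outer film = 1/(h·4πr_o²) = 1/(19.7×4π×1.158²) = 0.003012 K/W
R_total = 0.003016 K/W
Q = ΔT/R_total = 127/0.003016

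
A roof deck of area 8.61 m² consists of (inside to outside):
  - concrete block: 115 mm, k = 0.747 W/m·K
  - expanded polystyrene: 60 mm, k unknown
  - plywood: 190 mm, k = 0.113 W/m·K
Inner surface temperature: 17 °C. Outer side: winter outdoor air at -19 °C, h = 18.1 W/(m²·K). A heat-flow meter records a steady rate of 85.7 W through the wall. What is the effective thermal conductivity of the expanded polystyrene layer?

k ≈ 0.0348 W/(m·K)

Series thermal resistances:
R_concrete block = L/(kA) = 0.115/(0.747×8.61) = 0.01788 K/W
R_plywood = L/(kA) = 0.19/(0.113×8.61) = 0.1953 K/W
R_outer film = 1/(h_o·A) = 1/(18.1×8.61) = 0.006417 K/W
Sum of known resistances R_other = 0.2196 K/W
Total R = ΔT/Q = 36/85.7 = 0.4201 K/W
R_expanded polystyrene = R_total − R_other = 0.2005 K/W
k = L/(R·A) = 0.06/(0.2005×8.61)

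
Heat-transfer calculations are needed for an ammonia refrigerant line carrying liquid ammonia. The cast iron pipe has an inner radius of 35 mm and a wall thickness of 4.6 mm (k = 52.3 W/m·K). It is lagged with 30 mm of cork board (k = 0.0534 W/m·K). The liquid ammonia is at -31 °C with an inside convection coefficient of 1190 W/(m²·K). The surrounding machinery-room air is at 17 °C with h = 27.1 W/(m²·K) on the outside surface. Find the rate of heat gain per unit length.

Treating each annulus and film as a series resistance:
R_inner film = 1/(h_i·2πr₁L) = 1/(1190×2π×0.035×1) = 0.003821 K/W
R_cast iron pipe wall = ln(39.6/35)/(2π×52.3×1) = 3.758×10^-4 K/W
R_cork board = ln(69.6/39.6)/(2π×0.0534×1) = 1.681 K/W
R_outer film = 1/(h_o·2πr_oL) = 1/(27.1×2π×0.0696×1) = 0.08438 K/W
R_total = 1.769 K/W
Q = ΔT/R_total = 48/1.769

q′ ≈ 27.1 W/m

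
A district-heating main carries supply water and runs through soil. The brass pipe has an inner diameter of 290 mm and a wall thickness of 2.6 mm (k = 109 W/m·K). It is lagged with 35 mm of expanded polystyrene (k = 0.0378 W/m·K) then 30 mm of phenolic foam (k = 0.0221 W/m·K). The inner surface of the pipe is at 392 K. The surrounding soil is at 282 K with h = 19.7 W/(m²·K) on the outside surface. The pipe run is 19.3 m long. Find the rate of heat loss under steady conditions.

Q ≈ 1050 W

Radial resistances (cylindrical: R_cond = ln(r_o/r_i)/(2πkL), R_conv = 1/(h·2πrL)):
R_brass pipe wall = ln(147.6/145)/(2π×109×19.3) = 1.345×10^-6 K/W
R_expanded polystyrene = ln(182.6/147.6)/(2π×0.0378×19.3) = 0.04642 K/W
R_phenolic foam = ln(212.6/182.6)/(2π×0.0221×19.3) = 0.05676 K/W
R_outer film = 1/(h_o·2πr_oL) = 1/(19.7×2π×0.2126×19.3) = 0.001969 K/W
R_total = 0.1052 K/W
Q = ΔT/R_total = 110/0.1052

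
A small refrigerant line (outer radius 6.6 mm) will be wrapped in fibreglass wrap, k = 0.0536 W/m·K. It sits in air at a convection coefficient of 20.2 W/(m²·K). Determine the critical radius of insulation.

r_cr ≈ 2.65 mm

For a cylinder r_cr = k/h = 0.0536/20.2
r_cr = 2.65 mm; since the bare radius (6.6 mm) is above r_cr, any added insulation will reduce heat loss.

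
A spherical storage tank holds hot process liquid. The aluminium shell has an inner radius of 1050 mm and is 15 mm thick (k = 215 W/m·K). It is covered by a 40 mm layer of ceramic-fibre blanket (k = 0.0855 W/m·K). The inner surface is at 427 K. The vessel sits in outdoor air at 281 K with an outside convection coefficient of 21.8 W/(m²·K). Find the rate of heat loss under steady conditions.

Spherical conduction: R = (1/r_in − 1/r_out)/(4πk) per layer; series-sum.
R_aluminium shell = (1/1.05 − 1/1.065)/(4π×215) = 4.965×10^-6 K/W
R_ceramic-fibre blanket = (1/1.065 − 1/1.105)/(4π×0.0855) = 0.03164 K/W
R_outer film = 1/(h·4πr_o²) = 1/(21.8×4π×1.105²) = 0.00299 K/W
R_total = 0.03463 K/W
Q = ΔT/R_total = 146/0.03463

Q ≈ 4220 W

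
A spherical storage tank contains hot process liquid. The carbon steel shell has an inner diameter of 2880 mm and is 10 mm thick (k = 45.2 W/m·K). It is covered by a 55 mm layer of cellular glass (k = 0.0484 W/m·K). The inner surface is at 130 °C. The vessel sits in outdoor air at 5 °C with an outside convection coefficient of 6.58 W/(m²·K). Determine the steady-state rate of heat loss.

For a spherical shell R = (1/r₁ − 1/r₂)/(4πk); film R = 1/(h·4πr²). In series:
R_carbon steel shell = (1/1.44 − 1/1.45)/(4π×45.2) = 8.432×10^-6 K/W
R_cellular glass = (1/1.45 − 1/1.505)/(4π×0.0484) = 0.04144 K/W
R_outer film = 1/(h·4πr_o²) = 1/(6.58×4π×1.505²) = 0.005339 K/W
R_total = 0.04679 K/W
Q = ΔT/R_total = 125/0.04679

Q ≈ 2670 W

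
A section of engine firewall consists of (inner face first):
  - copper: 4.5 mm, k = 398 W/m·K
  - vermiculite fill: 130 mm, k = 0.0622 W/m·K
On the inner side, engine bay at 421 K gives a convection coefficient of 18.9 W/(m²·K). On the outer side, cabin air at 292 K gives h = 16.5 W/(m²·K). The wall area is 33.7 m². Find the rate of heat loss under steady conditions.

Series thermal resistances:
R_inner film = 1/(h_i·A) = 1/(18.9×33.7) = 0.00157 K/W
R_copper = L/(kA) = 0.0045/(398×33.7) = 3.355×10^-7 K/W
R_vermiculite fill = L/(kA) = 0.13/(0.0622×33.7) = 0.06202 K/W
R_outer film = 1/(h_o·A) = 1/(16.5×33.7) = 0.001798 K/W
R_total = 0.06539 K/W
Q = ΔT / R_total = 129 / 0.06539

Q ≈ 1970 W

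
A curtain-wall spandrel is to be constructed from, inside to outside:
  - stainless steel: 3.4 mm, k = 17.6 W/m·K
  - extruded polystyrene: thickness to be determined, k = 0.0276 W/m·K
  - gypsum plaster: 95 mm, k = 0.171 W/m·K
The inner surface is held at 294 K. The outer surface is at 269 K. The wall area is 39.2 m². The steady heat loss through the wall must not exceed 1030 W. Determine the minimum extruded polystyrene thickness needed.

L ≈ 10.9 mm

Thermal resistances in series:
R_stainless steel = L/(kA) = 0.0034/(17.6×39.2) = 4.928×10^-6 K/W
R_gypsum plaster = L/(kA) = 0.095/(0.171×39.2) = 0.01417 K/W
Sum of the known resistances R_other = 0.01418 K/W
Required total resistance R_tot = ΔT/Q_allow = 25/1030 = 0.02427 K/W
R_extruded polystyrene = R_tot − R_other = 0.01009 K/W
L = R·k·A = 0.01009×0.0276×39.2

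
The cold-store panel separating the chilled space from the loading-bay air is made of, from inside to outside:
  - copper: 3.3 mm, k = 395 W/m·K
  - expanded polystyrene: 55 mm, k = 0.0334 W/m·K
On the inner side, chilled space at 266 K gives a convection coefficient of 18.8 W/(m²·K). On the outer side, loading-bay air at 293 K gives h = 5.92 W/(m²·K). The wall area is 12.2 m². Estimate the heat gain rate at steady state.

Thermal resistances in series:
R_inner film = 1/(h_i·A) = 1/(18.8×12.2) = 0.00436 K/W
R_copper = L/(kA) = 0.0033/(395×12.2) = 6.848×10^-7 K/W
R_expanded polystyrene = L/(kA) = 0.055/(0.0334×12.2) = 0.135 K/W
R_outer film = 1/(h_o·A) = 1/(5.92×12.2) = 0.01385 K/W
R_total = 0.1532 K/W
Q = ΔT / R_total = 27 / 0.1532

Q ≈ 176 W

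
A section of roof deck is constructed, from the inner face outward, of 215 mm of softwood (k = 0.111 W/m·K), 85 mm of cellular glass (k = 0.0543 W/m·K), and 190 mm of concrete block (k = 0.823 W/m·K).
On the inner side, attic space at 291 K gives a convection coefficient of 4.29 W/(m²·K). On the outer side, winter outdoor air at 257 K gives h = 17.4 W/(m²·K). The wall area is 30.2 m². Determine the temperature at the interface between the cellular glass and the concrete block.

T ≈ 259 K

Model the wall as resistances in series:
R_inner film = 1/(h_i·A) = 1/(4.29×30.2) = 0.007719 K/W
R_softwood = L/(kA) = 0.215/(0.111×30.2) = 0.06414 K/W
R_cellular glass = L/(kA) = 0.085/(0.0543×30.2) = 0.05183 K/W
R_concrete block = L/(kA) = 0.19/(0.823×30.2) = 0.007644 K/W
R_outer film = 1/(h_o·A) = 1/(17.4×30.2) = 0.001903 K/W
R_total = 0.1332 K/W;  Q = ΔT/R_total = 34/0.1332 = 255.2 W
T_interface = T_inner − Q·ΣR(inner→interface) = 291 − 255×0.1237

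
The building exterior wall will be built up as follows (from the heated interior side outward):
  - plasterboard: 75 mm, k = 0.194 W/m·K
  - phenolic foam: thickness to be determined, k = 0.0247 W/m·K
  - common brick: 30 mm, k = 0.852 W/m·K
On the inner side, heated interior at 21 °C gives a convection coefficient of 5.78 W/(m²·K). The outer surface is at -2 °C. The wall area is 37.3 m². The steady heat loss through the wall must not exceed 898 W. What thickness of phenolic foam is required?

Treating each layer as a thermal resistance in series:
R_inner film = 1/(h_i·A) = 1/(5.78×37.3) = 0.004638 K/W
R_plasterboard = L/(kA) = 0.075/(0.194×37.3) = 0.01036 K/W
R_common brick = L/(kA) = 0.03/(0.852×37.3) = 9.44×10^-4 K/W
Sum of the known resistances R_other = 0.01595 K/W
Required total resistance R_tot = ΔT/Q_allow = 23/898 = 0.02561 K/W
R_phenolic foam = R_tot − R_other = 0.009666 K/W
L = R·k·A = 0.009666×0.0247×37.3

L ≈ 8.9 mm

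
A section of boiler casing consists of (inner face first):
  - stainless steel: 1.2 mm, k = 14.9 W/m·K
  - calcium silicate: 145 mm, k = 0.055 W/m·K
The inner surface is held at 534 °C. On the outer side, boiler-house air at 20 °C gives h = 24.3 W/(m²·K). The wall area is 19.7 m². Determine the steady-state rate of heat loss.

Q ≈ 3780 W

Series thermal resistances:
R_stainless steel = L/(kA) = 0.0012/(14.9×19.7) = 4.088×10^-6 K/W
R_calcium silicate = L/(kA) = 0.145/(0.055×19.7) = 0.1338 K/W
R_outer film = 1/(h_o·A) = 1/(24.3×19.7) = 0.002089 K/W
R_total = 0.1359 K/W
Q = ΔT / R_total = 514 / 0.1359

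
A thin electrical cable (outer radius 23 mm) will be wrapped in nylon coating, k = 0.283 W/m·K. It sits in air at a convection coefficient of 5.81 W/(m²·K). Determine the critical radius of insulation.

r_cr ≈ 48.7 mm

For a cylinder r_cr = k/h = 0.283/5.81
r_cr = 48.7 mm; since the bare radius (23 mm) is below r_cr, adding a thin layer of insulation will *increase* heat loss.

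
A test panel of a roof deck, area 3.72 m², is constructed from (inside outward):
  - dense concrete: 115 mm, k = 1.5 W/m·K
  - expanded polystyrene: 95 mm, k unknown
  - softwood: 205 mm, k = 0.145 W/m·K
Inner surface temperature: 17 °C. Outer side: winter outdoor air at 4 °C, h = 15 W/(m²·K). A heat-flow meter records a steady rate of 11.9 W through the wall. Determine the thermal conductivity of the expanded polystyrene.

k ≈ 0.0379 W/(m·K)

Thermal resistances in series:
R_dense concrete = L/(kA) = 0.115/(1.5×3.72) = 0.02061 K/W
R_softwood = L/(kA) = 0.205/(0.145×3.72) = 0.3801 K/W
R_outer film = 1/(h_o·A) = 1/(15×3.72) = 0.01792 K/W
Sum of known resistances R_other = 0.4186 K/W
Total R = ΔT/Q = 13/11.9 = 1.092 K/W
R_expanded polystyrene = R_total − R_other = 0.6739 K/W
k = L/(R·A) = 0.095/(0.6739×3.72)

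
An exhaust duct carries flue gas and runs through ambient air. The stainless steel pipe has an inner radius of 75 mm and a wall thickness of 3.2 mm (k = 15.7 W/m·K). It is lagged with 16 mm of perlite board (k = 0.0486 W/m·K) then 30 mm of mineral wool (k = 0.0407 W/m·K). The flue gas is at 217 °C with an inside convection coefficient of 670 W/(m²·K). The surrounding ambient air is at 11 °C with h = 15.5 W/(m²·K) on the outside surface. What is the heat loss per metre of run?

Per-layer cylindrical resistances, series-summed:
R_inner film = 1/(h_i·2πr₁L) = 1/(670×2π×0.075×1) = 0.003167 K/W
R_stainless steel pipe wall = ln(78.2/75)/(2π×15.7×1) = 4.236×10^-4 K/W
R_perlite board = ln(94.2/78.2)/(2π×0.0486×1) = 0.6096 K/W
R_mineral wool = ln(124.2/94.2)/(2π×0.0407×1) = 1.081 K/W
R_outer film = 1/(h_o·2πr_oL) = 1/(15.5×2π×0.1242×1) = 0.08267 K/W
R_total = 1.777 K/W
Q = ΔT/R_total = 206/1.777

q′ ≈ 116 W/m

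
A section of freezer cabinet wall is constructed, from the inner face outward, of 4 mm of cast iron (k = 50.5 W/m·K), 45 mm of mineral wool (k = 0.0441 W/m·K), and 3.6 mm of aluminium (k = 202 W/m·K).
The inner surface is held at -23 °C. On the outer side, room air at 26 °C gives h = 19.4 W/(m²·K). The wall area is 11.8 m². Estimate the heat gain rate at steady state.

Q ≈ 539 W

Thermal resistances in series:
R_cast iron = L/(kA) = 0.004/(50.5×11.8) = 6.713×10^-6 K/W
R_mineral wool = L/(kA) = 0.045/(0.0441×11.8) = 0.08648 K/W
R_aluminium = L/(kA) = 0.0036/(202×11.8) = 1.51×10^-6 K/W
R_outer film = 1/(h_o·A) = 1/(19.4×11.8) = 0.004368 K/W
R_total = 0.09085 K/W
Q = ΔT / R_total = 49 / 0.09085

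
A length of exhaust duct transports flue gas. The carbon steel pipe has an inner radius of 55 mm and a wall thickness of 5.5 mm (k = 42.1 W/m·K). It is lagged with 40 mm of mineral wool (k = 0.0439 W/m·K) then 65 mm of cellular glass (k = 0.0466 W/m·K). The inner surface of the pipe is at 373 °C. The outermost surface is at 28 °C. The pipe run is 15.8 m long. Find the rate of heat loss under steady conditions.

Per-layer cylindrical resistances, series-summed:
R_carbon steel pipe wall = ln(60.5/55)/(2π×42.1×15.8) = 2.28×10^-5 K/W
R_mineral wool = ln(100.5/60.5)/(2π×0.0439×15.8) = 0.1165 K/W
R_cellular glass = ln(165.5/100.5)/(2π×0.0466×15.8) = 0.1078 K/W
R_total = 0.2243 K/W
Q = ΔT/R_total = 345/0.2243

Q ≈ 1540 W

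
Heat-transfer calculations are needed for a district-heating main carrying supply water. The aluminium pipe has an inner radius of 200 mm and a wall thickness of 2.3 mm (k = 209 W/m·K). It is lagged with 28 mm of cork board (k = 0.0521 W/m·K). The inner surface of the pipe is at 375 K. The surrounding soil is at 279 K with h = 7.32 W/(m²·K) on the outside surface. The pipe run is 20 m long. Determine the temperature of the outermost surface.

T ≈ 297 K

Radial resistances (cylindrical: R_cond = ln(r_o/r_i)/(2πkL), R_conv = 1/(h·2πrL)):
R_aluminium pipe wall = ln(202.3/200)/(2π×209×20) = 4.354×10^-7 K/W
R_cork board = ln(230.3/202.3)/(2π×0.0521×20) = 0.0198 K/W
R_outer film = 1/(h_o·2πr_oL) = 1/(7.32×2π×0.2303×20) = 0.00472 K/W
R_total = 0.02452 K/W
Q = ΔT/R_total = 96/0.02452
Q = 3920 W
T_interface = T_inner − Q·ΣR(inner→interface) = 375 − 3920×0.0198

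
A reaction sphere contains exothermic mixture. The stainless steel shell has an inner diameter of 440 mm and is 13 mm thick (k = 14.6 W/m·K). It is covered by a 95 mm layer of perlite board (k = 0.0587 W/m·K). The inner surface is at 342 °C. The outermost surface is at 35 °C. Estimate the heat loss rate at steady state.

Q ≈ 182 W

Radial (spherical) resistances in series:
R_stainless steel shell = (1/0.22 − 1/0.233)/(4π×14.6) = 0.001382 K/W
R_perlite board = (1/0.233 − 1/0.328)/(4π×0.0587) = 1.685 K/W
R_total = 1.687 K/W
Q = ΔT/R_total = 307/1.687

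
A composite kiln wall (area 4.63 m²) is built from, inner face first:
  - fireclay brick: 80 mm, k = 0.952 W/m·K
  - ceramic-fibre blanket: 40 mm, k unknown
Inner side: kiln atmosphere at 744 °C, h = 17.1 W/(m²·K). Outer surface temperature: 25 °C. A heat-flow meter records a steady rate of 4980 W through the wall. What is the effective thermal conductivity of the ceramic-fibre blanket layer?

k ≈ 0.0761 W/(m·K)

Thermal resistances in series:
R_inner film = 1/(h_i·A) = 1/(17.1×4.63) = 0.01263 K/W
R_fireclay brick = L/(kA) = 0.08/(0.952×4.63) = 0.01815 K/W
Sum of known resistances R_other = 0.03078 K/W
Total R = ΔT/Q = 719/4980 = 0.1444 K/W
R_ceramic-fibre blanket = R_total − R_other = 0.1136 K/W
k = L/(R·A) = 0.04/(0.1136×4.63)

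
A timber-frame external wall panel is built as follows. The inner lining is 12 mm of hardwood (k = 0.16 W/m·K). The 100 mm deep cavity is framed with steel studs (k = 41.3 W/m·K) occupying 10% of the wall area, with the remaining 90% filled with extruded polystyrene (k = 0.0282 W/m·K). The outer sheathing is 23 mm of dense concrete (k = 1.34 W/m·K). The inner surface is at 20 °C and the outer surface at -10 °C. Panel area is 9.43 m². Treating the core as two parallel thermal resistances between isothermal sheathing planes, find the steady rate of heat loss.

Sheathing layers in series; stud and cavity paths in parallel between them.
R_inner = 0.012/(0.16×9.43) = 0.007953 K/W
R_stud  = 0.1/(41.3×0.1×9.43) = 0.002568 K/W
R_cav   = 0.1/(0.0282×0.9×9.43) = 0.4178 K/W
1/R_core = 1/R_stud + 1/R_cav → R_core = 0.002552 K/W
R_outer = 0.023/(1.34×9.43) = 0.00182 K/W
R_total = 0.01233 K/W
Q = ΔT/R_total = 30/0.01233

Q ≈ 2430 W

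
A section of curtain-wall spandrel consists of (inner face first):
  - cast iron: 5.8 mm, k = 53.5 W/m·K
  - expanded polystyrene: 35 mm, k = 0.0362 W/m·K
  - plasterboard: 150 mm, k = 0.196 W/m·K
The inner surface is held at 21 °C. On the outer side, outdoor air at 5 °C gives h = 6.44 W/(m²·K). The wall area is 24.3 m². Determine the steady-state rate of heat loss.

Q ≈ 206 W

Series thermal resistances:
R_cast iron = L/(kA) = 0.0058/(53.5×24.3) = 4.461×10^-6 K/W
R_expanded polystyrene = L/(kA) = 0.035/(0.0362×24.3) = 0.03979 K/W
R_plasterboard = L/(kA) = 0.15/(0.196×24.3) = 0.03149 K/W
R_outer film = 1/(h_o·A) = 1/(6.44×24.3) = 0.00639 K/W
R_total = 0.07768 K/W
Q = ΔT / R_total = 16 / 0.07768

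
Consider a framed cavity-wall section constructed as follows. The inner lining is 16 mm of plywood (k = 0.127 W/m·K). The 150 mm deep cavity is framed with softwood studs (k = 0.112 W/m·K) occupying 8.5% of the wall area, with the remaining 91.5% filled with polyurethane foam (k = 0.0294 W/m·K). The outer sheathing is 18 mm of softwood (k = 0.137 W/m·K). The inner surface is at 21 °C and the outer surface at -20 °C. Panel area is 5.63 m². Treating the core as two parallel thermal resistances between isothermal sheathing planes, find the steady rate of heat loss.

Sheathing layers in series; stud and cavity paths in parallel between them.
R_inner = 0.016/(0.127×5.63) = 0.02238 K/W
R_stud  = 0.15/(0.112×0.085×5.63) = 2.799 K/W
R_cav   = 0.15/(0.0294×0.915×5.63) = 0.9904 K/W
1/R_core = 1/R_stud + 1/R_cav → R_core = 0.7315 K/W
R_outer = 0.018/(0.137×5.63) = 0.02334 K/W
R_total = 0.7772 K/W
Q = ΔT/R_total = 41/0.7772

Q ≈ 52.8 W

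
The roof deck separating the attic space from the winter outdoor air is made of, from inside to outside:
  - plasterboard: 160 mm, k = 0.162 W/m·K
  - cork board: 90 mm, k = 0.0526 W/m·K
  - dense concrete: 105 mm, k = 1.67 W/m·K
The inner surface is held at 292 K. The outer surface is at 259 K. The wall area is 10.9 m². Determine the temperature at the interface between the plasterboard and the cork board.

T ≈ 280 K

Model the wall as resistances in series:
R_plasterboard = L/(kA) = 0.16/(0.162×10.9) = 0.09061 K/W
R_cork board = L/(kA) = 0.09/(0.0526×10.9) = 0.157 K/W
R_dense concrete = L/(kA) = 0.105/(1.67×10.9) = 0.005768 K/W
R_total = 0.2534 K/W;  Q = ΔT/R_total = 33/0.2534 = 130.3 W
T_interface = T_inner − Q·ΣR(inner→interface) = 292 − 130×0.09061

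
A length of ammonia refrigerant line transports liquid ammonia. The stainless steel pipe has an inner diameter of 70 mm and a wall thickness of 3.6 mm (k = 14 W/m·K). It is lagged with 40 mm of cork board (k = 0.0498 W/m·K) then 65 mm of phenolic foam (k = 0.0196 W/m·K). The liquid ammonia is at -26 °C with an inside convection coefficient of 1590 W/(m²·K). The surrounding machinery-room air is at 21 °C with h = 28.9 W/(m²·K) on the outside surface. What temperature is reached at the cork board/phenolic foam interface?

Radial resistances (cylindrical: R_cond = ln(r_o/r_i)/(2πkL), R_conv = 1/(h·2πrL)):
R_inner film = 1/(h_i·2πr₁L) = 1/(1590×2π×0.035×1) = 0.00286 K/W
R_stainless steel pipe wall = ln(38.6/35)/(2π×14×1) = 0.001113 K/W
R_cork board = ln(78.6/38.6)/(2π×0.0498×1) = 2.273 K/W
R_phenolic foam = ln(143.6/78.6)/(2π×0.0196×1) = 4.894 K/W
R_outer film = 1/(h_o·2πr_oL) = 1/(28.9×2π×0.1436×1) = 0.03835 K/W
R_total = 7.209 K/W
Q = ΔT/R_total = 47/7.209
Q = 6.52 W/m
T_interface = T_inner + Q·ΣR(inner→interface) = -26 + 6.52×2.277

T ≈ -11.2 °C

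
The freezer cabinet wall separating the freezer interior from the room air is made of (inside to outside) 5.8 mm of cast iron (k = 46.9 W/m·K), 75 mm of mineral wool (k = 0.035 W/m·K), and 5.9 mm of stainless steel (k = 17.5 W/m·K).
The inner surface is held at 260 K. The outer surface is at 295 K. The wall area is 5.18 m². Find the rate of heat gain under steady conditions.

Series thermal resistances:
R_cast iron = L/(kA) = 0.0058/(46.9×5.18) = 2.387×10^-5 K/W
R_mineral wool = L/(kA) = 0.075/(0.035×5.18) = 0.4137 K/W
R_stainless steel = L/(kA) = 0.0059/(17.5×5.18) = 6.509×10^-5 K/W
R_total = 0.4138 K/W
Q = ΔT / R_total = 35 / 0.4138

Q ≈ 84.6 W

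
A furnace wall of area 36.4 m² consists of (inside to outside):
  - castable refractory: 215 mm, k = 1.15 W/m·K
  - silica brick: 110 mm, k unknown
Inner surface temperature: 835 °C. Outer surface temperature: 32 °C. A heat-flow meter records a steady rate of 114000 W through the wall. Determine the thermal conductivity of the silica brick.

k ≈ 1.58 W/(m·K)

Model the wall as resistances in series:
R_castable refractory = L/(kA) = 0.215/(1.15×36.4) = 0.005136 K/W
Sum of known resistances R_other = 0.005136 K/W
Total R = ΔT/Q = 803/114000 = 0.007044 K/W
R_silica brick = R_total − R_other = 0.001908 K/W
k = L/(R·A) = 0.11/(0.001908×36.4)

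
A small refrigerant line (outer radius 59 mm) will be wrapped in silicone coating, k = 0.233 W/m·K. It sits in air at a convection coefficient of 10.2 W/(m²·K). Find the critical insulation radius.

For a cylinder r_cr = k/h = 0.233/10.2
r_cr = 22.8 mm; since the bare radius (59 mm) is above r_cr, any added insulation will reduce heat loss.

r_cr ≈ 22.8 mm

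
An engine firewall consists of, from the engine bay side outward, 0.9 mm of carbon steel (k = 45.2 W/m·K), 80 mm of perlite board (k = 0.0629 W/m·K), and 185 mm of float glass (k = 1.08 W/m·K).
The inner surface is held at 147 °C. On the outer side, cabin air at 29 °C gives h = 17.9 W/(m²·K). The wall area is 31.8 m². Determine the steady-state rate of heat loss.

Using the resistance-network approach (series):
R_carbon steel = L/(kA) = 0.0009/(45.2×31.8) = 6.261×10^-7 K/W
R_perlite board = L/(kA) = 0.08/(0.0629×31.8) = 0.04 K/W
R_float glass = L/(kA) = 0.185/(1.08×31.8) = 0.005387 K/W
R_outer film = 1/(h_o·A) = 1/(17.9×31.8) = 0.001757 K/W
R_total = 0.04714 K/W
Q = ΔT / R_total = 118 / 0.04714

Q ≈ 2500 W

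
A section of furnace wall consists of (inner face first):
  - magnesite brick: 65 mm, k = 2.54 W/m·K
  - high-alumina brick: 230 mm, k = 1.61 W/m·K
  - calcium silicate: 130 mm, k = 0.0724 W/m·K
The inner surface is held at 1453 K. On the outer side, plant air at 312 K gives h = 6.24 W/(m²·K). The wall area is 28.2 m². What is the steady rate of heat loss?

Q ≈ 15100 W

Model the wall as resistances in series:
R_magnesite brick = L/(kA) = 0.065/(2.54×28.2) = 9.075×10^-4 K/W
R_high-alumina brick = L/(kA) = 0.23/(1.61×28.2) = 0.005066 K/W
R_calcium silicate = L/(kA) = 0.13/(0.0724×28.2) = 0.06367 K/W
R_outer film = 1/(h_o·A) = 1/(6.24×28.2) = 0.005683 K/W
R_total = 0.07533 K/W
Q = ΔT / R_total = 1141 / 0.07533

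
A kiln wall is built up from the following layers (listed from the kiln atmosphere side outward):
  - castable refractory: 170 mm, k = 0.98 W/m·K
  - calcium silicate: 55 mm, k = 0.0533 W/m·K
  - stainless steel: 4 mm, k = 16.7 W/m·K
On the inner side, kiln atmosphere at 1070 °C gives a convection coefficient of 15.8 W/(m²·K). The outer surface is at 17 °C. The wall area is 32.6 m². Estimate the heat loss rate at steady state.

Thermal resistances in series:
R_inner film = 1/(h_i·A) = 1/(15.8×32.6) = 0.001941 K/W
R_castable refractory = L/(kA) = 0.17/(0.98×32.6) = 0.005321 K/W
R_calcium silicate = L/(kA) = 0.055/(0.0533×32.6) = 0.03165 K/W
R_stainless steel = L/(kA) = 0.004/(16.7×32.6) = 7.347×10^-6 K/W
R_total = 0.03892 K/W
Q = ΔT / R_total = 1053 / 0.03892

Q ≈ 27100 W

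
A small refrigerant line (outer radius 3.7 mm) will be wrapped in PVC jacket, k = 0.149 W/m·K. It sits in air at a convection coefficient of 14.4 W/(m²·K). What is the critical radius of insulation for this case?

r_cr ≈ 10.3 mm

For a cylinder r_cr = k/h = 0.149/14.4
r_cr = 10.3 mm; since the bare radius (3.7 mm) is below r_cr, adding a thin layer of insulation will *increase* heat loss.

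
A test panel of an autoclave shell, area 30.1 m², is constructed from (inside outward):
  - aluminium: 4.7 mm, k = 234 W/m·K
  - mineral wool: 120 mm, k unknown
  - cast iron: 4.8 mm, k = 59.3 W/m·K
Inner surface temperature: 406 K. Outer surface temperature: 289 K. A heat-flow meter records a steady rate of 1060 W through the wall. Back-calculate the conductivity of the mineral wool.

k ≈ 0.0361 W/(m·K)

Using the resistance-network approach (series):
R_aluminium = L/(kA) = 0.0047/(234×30.1) = 6.673×10^-7 K/W
R_cast iron = L/(kA) = 0.0048/(59.3×30.1) = 2.689×10^-6 K/W
Sum of known resistances R_other = 3.356×10^-6 K/W
Total R = ΔT/Q = 117/1060 = 0.1104 K/W
R_mineral wool = R_total − R_other = 0.1104 K/W
k = L/(R·A) = 0.12/(0.1104×30.1)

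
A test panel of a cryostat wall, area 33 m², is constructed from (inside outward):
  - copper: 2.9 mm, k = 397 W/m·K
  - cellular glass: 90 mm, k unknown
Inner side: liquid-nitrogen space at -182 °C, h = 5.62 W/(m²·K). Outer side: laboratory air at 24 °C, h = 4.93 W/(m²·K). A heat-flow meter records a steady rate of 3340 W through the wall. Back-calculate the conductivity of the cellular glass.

Model the wall as resistances in series:
R_inner film = 1/(h_i·A) = 1/(5.62×33) = 0.005392 K/W
R_copper = L/(kA) = 0.0029/(397×33) = 2.214×10^-7 K/W
R_outer film = 1/(h_o·A) = 1/(4.93×33) = 0.006147 K/W
Sum of known resistances R_other = 0.01154 K/W
Total R = ΔT/Q = 206/3340 = 0.06168 K/W
R_cellular glass = R_total − R_other = 0.05014 K/W
k = L/(R·A) = 0.09/(0.05014×33)

k ≈ 0.0544 W/(m·K)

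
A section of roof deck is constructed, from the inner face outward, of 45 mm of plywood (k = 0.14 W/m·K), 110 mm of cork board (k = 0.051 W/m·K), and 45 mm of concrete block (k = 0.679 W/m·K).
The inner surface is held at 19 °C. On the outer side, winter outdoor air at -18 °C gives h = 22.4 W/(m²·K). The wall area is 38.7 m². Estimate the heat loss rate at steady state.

Q ≈ 553 W

Thermal resistances in series:
R_plywood = L/(kA) = 0.045/(0.14×38.7) = 0.008306 K/W
R_cork board = L/(kA) = 0.11/(0.051×38.7) = 0.05573 K/W
R_concrete block = L/(kA) = 0.045/(0.679×38.7) = 0.001713 K/W
R_outer film = 1/(h_o·A) = 1/(22.4×38.7) = 0.001154 K/W
R_total = 0.0669 K/W
Q = ΔT / R_total = 37 / 0.0669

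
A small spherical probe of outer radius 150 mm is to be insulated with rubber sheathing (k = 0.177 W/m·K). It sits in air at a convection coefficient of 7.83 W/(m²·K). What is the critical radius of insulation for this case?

For a sphere r_cr = 2k/h = 2×0.177/7.83
r_cr = 45.2 mm; since the bare radius (150 mm) is above r_cr, any added insulation will reduce heat loss.

r_cr ≈ 45.2 mm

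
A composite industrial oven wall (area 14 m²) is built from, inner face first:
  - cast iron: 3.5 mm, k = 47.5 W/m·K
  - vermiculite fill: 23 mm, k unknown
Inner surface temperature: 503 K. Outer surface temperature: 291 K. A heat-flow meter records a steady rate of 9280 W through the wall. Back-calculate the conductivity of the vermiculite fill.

k ≈ 0.0719 W/(m·K)

Model the wall as resistances in series:
R_cast iron = L/(kA) = 0.0035/(47.5×14) = 5.263×10^-6 K/W
Sum of known resistances R_other = 5.263×10^-6 K/W
Total R = ΔT/Q = 212/9280 = 0.02284 K/W
R_vermiculite fill = R_total − R_other = 0.02284 K/W
k = L/(R·A) = 0.023/(0.02284×14)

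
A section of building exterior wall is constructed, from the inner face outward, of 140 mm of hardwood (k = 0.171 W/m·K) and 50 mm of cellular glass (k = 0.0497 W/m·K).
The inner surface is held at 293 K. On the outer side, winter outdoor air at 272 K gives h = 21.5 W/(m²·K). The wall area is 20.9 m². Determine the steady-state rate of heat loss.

Treating each layer as a thermal resistance in series:
R_hardwood = L/(kA) = 0.14/(0.171×20.9) = 0.03917 K/W
R_cellular glass = L/(kA) = 0.05/(0.0497×20.9) = 0.04814 K/W
R_outer film = 1/(h_o·A) = 1/(21.5×20.9) = 0.002225 K/W
R_total = 0.08953 K/W
Q = ΔT / R_total = 21 / 0.08953

Q ≈ 235 W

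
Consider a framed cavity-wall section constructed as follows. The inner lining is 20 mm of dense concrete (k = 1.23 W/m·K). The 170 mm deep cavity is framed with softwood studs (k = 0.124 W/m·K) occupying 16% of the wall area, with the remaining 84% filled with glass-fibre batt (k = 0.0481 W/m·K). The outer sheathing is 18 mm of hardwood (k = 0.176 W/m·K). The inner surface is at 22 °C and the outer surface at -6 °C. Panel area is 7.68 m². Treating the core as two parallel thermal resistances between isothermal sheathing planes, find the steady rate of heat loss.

Q ≈ 73.1 W

Sheathing layers in series; stud and cavity paths in parallel between them.
R_inner = 0.02/(1.23×7.68) = 0.002117 K/W
R_stud  = 0.17/(0.124×0.16×7.68) = 1.116 K/W
R_cav   = 0.17/(0.0481×0.84×7.68) = 0.5479 K/W
1/R_core = 1/R_stud + 1/R_cav → R_core = 0.3674 K/W
R_outer = 0.018/(0.176×7.68) = 0.01332 K/W
R_total = 0.3829 K/W
Q = ΔT/R_total = 28/0.3829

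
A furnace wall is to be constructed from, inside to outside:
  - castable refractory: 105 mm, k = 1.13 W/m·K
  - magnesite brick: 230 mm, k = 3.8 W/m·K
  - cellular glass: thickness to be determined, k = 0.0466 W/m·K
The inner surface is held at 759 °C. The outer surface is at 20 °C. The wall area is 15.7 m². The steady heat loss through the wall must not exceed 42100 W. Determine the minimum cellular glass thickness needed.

Using the resistance-network approach (series):
R_castable refractory = L/(kA) = 0.105/(1.13×15.7) = 0.005918 K/W
R_magnesite brick = L/(kA) = 0.23/(3.8×15.7) = 0.003855 K/W
Sum of the known resistances R_other = 0.009774 K/W
Required total resistance R_tot = ΔT/Q_allow = 739/42100 = 0.01755 K/W
R_cellular glass = R_tot − R_other = 0.00778 K/W
L = R·k·A = 0.00778×0.0466×15.7

L ≈ 5.69 mm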